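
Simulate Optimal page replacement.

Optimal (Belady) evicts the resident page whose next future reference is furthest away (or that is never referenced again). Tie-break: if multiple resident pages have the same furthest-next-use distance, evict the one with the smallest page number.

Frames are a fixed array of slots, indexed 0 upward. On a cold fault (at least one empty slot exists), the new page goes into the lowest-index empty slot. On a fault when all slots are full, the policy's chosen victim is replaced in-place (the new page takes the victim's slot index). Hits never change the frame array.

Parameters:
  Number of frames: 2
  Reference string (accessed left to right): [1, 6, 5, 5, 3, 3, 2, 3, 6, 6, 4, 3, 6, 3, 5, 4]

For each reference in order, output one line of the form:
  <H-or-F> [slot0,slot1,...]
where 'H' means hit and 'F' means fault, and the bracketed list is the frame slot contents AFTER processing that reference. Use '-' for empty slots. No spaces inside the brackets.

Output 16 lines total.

F [1,-]
F [1,6]
F [5,6]
H [5,6]
F [3,6]
H [3,6]
F [3,2]
H [3,2]
F [3,6]
H [3,6]
F [3,4]
H [3,4]
F [3,6]
H [3,6]
F [5,6]
F [4,6]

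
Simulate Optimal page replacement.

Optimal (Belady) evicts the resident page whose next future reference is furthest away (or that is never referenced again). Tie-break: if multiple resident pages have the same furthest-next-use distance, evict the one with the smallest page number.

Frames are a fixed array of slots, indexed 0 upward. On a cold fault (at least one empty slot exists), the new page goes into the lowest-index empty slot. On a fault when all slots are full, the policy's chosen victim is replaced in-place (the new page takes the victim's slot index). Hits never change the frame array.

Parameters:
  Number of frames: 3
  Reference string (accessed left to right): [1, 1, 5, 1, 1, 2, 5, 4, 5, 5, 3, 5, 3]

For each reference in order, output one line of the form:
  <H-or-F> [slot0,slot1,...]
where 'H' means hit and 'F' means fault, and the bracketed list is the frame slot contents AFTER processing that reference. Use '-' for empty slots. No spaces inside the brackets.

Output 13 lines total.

F [1,-,-]
H [1,-,-]
F [1,5,-]
H [1,5,-]
H [1,5,-]
F [1,5,2]
H [1,5,2]
F [4,5,2]
H [4,5,2]
H [4,5,2]
F [4,5,3]
H [4,5,3]
H [4,5,3]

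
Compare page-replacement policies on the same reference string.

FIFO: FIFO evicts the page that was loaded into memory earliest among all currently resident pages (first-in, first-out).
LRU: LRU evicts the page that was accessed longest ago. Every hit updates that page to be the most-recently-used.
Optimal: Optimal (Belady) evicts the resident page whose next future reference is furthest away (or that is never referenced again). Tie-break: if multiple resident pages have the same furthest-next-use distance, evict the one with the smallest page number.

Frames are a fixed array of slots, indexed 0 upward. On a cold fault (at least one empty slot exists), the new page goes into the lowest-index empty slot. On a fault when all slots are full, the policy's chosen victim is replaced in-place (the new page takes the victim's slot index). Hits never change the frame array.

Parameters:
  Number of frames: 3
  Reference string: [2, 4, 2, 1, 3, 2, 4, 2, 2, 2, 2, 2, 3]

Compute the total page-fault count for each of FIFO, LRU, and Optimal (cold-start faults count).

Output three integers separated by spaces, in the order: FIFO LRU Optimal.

--- FIFO ---
  step 0: ref 2 -> FAULT, frames=[2,-,-] (faults so far: 1)
  step 1: ref 4 -> FAULT, frames=[2,4,-] (faults so far: 2)
  step 2: ref 2 -> HIT, frames=[2,4,-] (faults so far: 2)
  step 3: ref 1 -> FAULT, frames=[2,4,1] (faults so far: 3)
  step 4: ref 3 -> FAULT, evict 2, frames=[3,4,1] (faults so far: 4)
  step 5: ref 2 -> FAULT, evict 4, frames=[3,2,1] (faults so far: 5)
  step 6: ref 4 -> FAULT, evict 1, frames=[3,2,4] (faults so far: 6)
  step 7: ref 2 -> HIT, frames=[3,2,4] (faults so far: 6)
  step 8: ref 2 -> HIT, frames=[3,2,4] (faults so far: 6)
  step 9: ref 2 -> HIT, frames=[3,2,4] (faults so far: 6)
  step 10: ref 2 -> HIT, frames=[3,2,4] (faults so far: 6)
  step 11: ref 2 -> HIT, frames=[3,2,4] (faults so far: 6)
  step 12: ref 3 -> HIT, frames=[3,2,4] (faults so far: 6)
  FIFO total faults: 6
--- LRU ---
  step 0: ref 2 -> FAULT, frames=[2,-,-] (faults so far: 1)
  step 1: ref 4 -> FAULT, frames=[2,4,-] (faults so far: 2)
  step 2: ref 2 -> HIT, frames=[2,4,-] (faults so far: 2)
  step 3: ref 1 -> FAULT, frames=[2,4,1] (faults so far: 3)
  step 4: ref 3 -> FAULT, evict 4, frames=[2,3,1] (faults so far: 4)
  step 5: ref 2 -> HIT, frames=[2,3,1] (faults so far: 4)
  step 6: ref 4 -> FAULT, evict 1, frames=[2,3,4] (faults so far: 5)
  step 7: ref 2 -> HIT, frames=[2,3,4] (faults so far: 5)
  step 8: ref 2 -> HIT, frames=[2,3,4] (faults so far: 5)
  step 9: ref 2 -> HIT, frames=[2,3,4] (faults so far: 5)
  step 10: ref 2 -> HIT, frames=[2,3,4] (faults so far: 5)
  step 11: ref 2 -> HIT, frames=[2,3,4] (faults so far: 5)
  step 12: ref 3 -> HIT, frames=[2,3,4] (faults so far: 5)
  LRU total faults: 5
--- Optimal ---
  step 0: ref 2 -> FAULT, frames=[2,-,-] (faults so far: 1)
  step 1: ref 4 -> FAULT, frames=[2,4,-] (faults so far: 2)
  step 2: ref 2 -> HIT, frames=[2,4,-] (faults so far: 2)
  step 3: ref 1 -> FAULT, frames=[2,4,1] (faults so far: 3)
  step 4: ref 3 -> FAULT, evict 1, frames=[2,4,3] (faults so far: 4)
  step 5: ref 2 -> HIT, frames=[2,4,3] (faults so far: 4)
  step 6: ref 4 -> HIT, frames=[2,4,3] (faults so far: 4)
  step 7: ref 2 -> HIT, frames=[2,4,3] (faults so far: 4)
  step 8: ref 2 -> HIT, frames=[2,4,3] (faults so far: 4)
  step 9: ref 2 -> HIT, frames=[2,4,3] (faults so far: 4)
  step 10: ref 2 -> HIT, frames=[2,4,3] (faults so far: 4)
  step 11: ref 2 -> HIT, frames=[2,4,3] (faults so far: 4)
  step 12: ref 3 -> HIT, frames=[2,4,3] (faults so far: 4)
  Optimal total faults: 4

Answer: 6 5 4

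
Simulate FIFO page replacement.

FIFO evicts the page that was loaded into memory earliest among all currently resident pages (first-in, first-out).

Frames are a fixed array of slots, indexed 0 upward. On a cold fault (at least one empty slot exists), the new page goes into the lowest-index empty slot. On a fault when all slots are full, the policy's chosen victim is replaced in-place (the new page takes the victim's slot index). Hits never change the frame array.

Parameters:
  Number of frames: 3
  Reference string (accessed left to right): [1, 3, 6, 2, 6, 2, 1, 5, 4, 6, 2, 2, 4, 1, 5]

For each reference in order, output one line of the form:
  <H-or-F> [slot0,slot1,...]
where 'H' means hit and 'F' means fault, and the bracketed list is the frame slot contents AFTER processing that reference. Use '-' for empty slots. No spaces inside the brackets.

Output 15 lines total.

F [1,-,-]
F [1,3,-]
F [1,3,6]
F [2,3,6]
H [2,3,6]
H [2,3,6]
F [2,1,6]
F [2,1,5]
F [4,1,5]
F [4,6,5]
F [4,6,2]
H [4,6,2]
H [4,6,2]
F [1,6,2]
F [1,5,2]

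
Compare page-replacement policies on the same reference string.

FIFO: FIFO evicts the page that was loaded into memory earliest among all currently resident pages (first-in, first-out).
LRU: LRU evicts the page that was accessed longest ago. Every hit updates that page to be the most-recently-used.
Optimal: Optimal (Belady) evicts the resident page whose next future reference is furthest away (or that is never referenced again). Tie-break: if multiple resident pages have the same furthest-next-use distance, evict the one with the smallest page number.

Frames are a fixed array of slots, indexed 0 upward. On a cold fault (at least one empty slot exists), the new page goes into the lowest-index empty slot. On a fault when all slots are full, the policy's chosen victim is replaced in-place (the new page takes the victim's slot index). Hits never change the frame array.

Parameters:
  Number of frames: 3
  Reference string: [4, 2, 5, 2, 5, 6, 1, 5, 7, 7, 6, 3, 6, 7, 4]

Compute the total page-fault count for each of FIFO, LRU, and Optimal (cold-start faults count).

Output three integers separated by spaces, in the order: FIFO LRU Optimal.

Answer: 9 9 8

Derivation:
--- FIFO ---
  step 0: ref 4 -> FAULT, frames=[4,-,-] (faults so far: 1)
  step 1: ref 2 -> FAULT, frames=[4,2,-] (faults so far: 2)
  step 2: ref 5 -> FAULT, frames=[4,2,5] (faults so far: 3)
  step 3: ref 2 -> HIT, frames=[4,2,5] (faults so far: 3)
  step 4: ref 5 -> HIT, frames=[4,2,5] (faults so far: 3)
  step 5: ref 6 -> FAULT, evict 4, frames=[6,2,5] (faults so far: 4)
  step 6: ref 1 -> FAULT, evict 2, frames=[6,1,5] (faults so far: 5)
  step 7: ref 5 -> HIT, frames=[6,1,5] (faults so far: 5)
  step 8: ref 7 -> FAULT, evict 5, frames=[6,1,7] (faults so far: 6)
  step 9: ref 7 -> HIT, frames=[6,1,7] (faults so far: 6)
  step 10: ref 6 -> HIT, frames=[6,1,7] (faults so far: 6)
  step 11: ref 3 -> FAULT, evict 6, frames=[3,1,7] (faults so far: 7)
  step 12: ref 6 -> FAULT, evict 1, frames=[3,6,7] (faults so far: 8)
  step 13: ref 7 -> HIT, frames=[3,6,7] (faults so far: 8)
  step 14: ref 4 -> FAULT, evict 7, frames=[3,6,4] (faults so far: 9)
  FIFO total faults: 9
--- LRU ---
  step 0: ref 4 -> FAULT, frames=[4,-,-] (faults so far: 1)
  step 1: ref 2 -> FAULT, frames=[4,2,-] (faults so far: 2)
  step 2: ref 5 -> FAULT, frames=[4,2,5] (faults so far: 3)
  step 3: ref 2 -> HIT, frames=[4,2,5] (faults so far: 3)
  step 4: ref 5 -> HIT, frames=[4,2,5] (faults so far: 3)
  step 5: ref 6 -> FAULT, evict 4, frames=[6,2,5] (faults so far: 4)
  step 6: ref 1 -> FAULT, evict 2, frames=[6,1,5] (faults so far: 5)
  step 7: ref 5 -> HIT, frames=[6,1,5] (faults so far: 5)
  step 8: ref 7 -> FAULT, evict 6, frames=[7,1,5] (faults so far: 6)
  step 9: ref 7 -> HIT, frames=[7,1,5] (faults so far: 6)
  step 10: ref 6 -> FAULT, evict 1, frames=[7,6,5] (faults so far: 7)
  step 11: ref 3 -> FAULT, evict 5, frames=[7,6,3] (faults so far: 8)
  step 12: ref 6 -> HIT, frames=[7,6,3] (faults so far: 8)
  step 13: ref 7 -> HIT, frames=[7,6,3] (faults so far: 8)
  step 14: ref 4 -> FAULT, evict 3, frames=[7,6,4] (faults so far: 9)
  LRU total faults: 9
--- Optimal ---
  step 0: ref 4 -> FAULT, frames=[4,-,-] (faults so far: 1)
  step 1: ref 2 -> FAULT, frames=[4,2,-] (faults so far: 2)
  step 2: ref 5 -> FAULT, frames=[4,2,5] (faults so far: 3)
  step 3: ref 2 -> HIT, frames=[4,2,5] (faults so far: 3)
  step 4: ref 5 -> HIT, frames=[4,2,5] (faults so far: 3)
  step 5: ref 6 -> FAULT, evict 2, frames=[4,6,5] (faults so far: 4)
  step 6: ref 1 -> FAULT, evict 4, frames=[1,6,5] (faults so far: 5)
  step 7: ref 5 -> HIT, frames=[1,6,5] (faults so far: 5)
  step 8: ref 7 -> FAULT, evict 1, frames=[7,6,5] (faults so far: 6)
  step 9: ref 7 -> HIT, frames=[7,6,5] (faults so far: 6)
  step 10: ref 6 -> HIT, frames=[7,6,5] (faults so far: 6)
  step 11: ref 3 -> FAULT, evict 5, frames=[7,6,3] (faults so far: 7)
  step 12: ref 6 -> HIT, frames=[7,6,3] (faults so far: 7)
  step 13: ref 7 -> HIT, frames=[7,6,3] (faults so far: 7)
  step 14: ref 4 -> FAULT, evict 3, frames=[7,6,4] (faults so far: 8)
  Optimal total faults: 8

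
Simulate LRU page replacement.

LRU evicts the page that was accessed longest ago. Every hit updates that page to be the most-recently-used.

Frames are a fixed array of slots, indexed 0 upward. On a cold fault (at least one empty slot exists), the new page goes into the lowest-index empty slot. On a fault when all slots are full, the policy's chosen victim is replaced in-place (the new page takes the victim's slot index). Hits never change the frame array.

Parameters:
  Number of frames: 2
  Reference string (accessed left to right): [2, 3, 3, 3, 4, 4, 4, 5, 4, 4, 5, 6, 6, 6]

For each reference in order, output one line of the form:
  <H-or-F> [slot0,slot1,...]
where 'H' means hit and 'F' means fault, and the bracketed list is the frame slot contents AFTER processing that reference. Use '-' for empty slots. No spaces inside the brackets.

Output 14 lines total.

F [2,-]
F [2,3]
H [2,3]
H [2,3]
F [4,3]
H [4,3]
H [4,3]
F [4,5]
H [4,5]
H [4,5]
H [4,5]
F [6,5]
H [6,5]
H [6,5]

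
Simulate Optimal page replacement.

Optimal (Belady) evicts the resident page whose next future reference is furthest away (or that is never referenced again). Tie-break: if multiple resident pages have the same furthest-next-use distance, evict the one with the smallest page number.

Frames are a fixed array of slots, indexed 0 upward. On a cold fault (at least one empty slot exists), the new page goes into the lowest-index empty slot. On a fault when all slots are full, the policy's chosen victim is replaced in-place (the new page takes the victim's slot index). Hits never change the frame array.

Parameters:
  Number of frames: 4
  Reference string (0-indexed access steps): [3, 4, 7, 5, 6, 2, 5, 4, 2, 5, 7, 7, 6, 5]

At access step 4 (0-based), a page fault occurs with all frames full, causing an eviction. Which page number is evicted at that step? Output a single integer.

Answer: 3

Derivation:
Step 0: ref 3 -> FAULT, frames=[3,-,-,-]
Step 1: ref 4 -> FAULT, frames=[3,4,-,-]
Step 2: ref 7 -> FAULT, frames=[3,4,7,-]
Step 3: ref 5 -> FAULT, frames=[3,4,7,5]
Step 4: ref 6 -> FAULT, evict 3, frames=[6,4,7,5]
At step 4: evicted page 3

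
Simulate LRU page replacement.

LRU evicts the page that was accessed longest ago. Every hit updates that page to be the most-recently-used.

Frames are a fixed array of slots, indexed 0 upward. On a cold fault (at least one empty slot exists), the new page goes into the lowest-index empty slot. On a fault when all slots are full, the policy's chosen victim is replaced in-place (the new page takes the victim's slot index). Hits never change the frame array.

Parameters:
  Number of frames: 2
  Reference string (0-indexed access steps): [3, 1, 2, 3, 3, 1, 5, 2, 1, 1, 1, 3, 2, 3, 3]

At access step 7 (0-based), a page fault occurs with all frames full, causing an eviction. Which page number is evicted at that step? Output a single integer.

Step 0: ref 3 -> FAULT, frames=[3,-]
Step 1: ref 1 -> FAULT, frames=[3,1]
Step 2: ref 2 -> FAULT, evict 3, frames=[2,1]
Step 3: ref 3 -> FAULT, evict 1, frames=[2,3]
Step 4: ref 3 -> HIT, frames=[2,3]
Step 5: ref 1 -> FAULT, evict 2, frames=[1,3]
Step 6: ref 5 -> FAULT, evict 3, frames=[1,5]
Step 7: ref 2 -> FAULT, evict 1, frames=[2,5]
At step 7: evicted page 1

Answer: 1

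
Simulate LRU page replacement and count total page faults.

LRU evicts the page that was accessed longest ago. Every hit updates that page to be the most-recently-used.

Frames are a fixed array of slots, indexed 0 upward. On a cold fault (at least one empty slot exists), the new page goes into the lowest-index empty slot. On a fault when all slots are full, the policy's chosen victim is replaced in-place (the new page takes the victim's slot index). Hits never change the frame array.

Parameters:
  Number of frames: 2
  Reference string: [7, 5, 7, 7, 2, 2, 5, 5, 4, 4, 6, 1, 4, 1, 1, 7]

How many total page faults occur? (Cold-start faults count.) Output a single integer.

Step 0: ref 7 → FAULT, frames=[7,-]
Step 1: ref 5 → FAULT, frames=[7,5]
Step 2: ref 7 → HIT, frames=[7,5]
Step 3: ref 7 → HIT, frames=[7,5]
Step 4: ref 2 → FAULT (evict 5), frames=[7,2]
Step 5: ref 2 → HIT, frames=[7,2]
Step 6: ref 5 → FAULT (evict 7), frames=[5,2]
Step 7: ref 5 → HIT, frames=[5,2]
Step 8: ref 4 → FAULT (evict 2), frames=[5,4]
Step 9: ref 4 → HIT, frames=[5,4]
Step 10: ref 6 → FAULT (evict 5), frames=[6,4]
Step 11: ref 1 → FAULT (evict 4), frames=[6,1]
Step 12: ref 4 → FAULT (evict 6), frames=[4,1]
Step 13: ref 1 → HIT, frames=[4,1]
Step 14: ref 1 → HIT, frames=[4,1]
Step 15: ref 7 → FAULT (evict 4), frames=[7,1]
Total faults: 9

Answer: 9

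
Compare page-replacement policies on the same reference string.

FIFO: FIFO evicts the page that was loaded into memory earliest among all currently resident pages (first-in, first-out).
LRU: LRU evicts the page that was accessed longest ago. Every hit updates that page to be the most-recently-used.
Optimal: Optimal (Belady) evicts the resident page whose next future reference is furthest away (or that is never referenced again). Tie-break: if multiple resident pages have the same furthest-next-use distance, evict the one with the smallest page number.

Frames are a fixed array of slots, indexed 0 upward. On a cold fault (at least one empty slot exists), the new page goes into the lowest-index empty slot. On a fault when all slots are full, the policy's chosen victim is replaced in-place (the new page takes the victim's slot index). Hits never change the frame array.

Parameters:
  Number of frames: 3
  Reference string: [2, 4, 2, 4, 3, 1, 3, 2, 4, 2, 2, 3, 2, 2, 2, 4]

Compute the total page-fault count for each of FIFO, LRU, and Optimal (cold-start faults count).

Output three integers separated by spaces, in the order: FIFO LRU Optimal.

--- FIFO ---
  step 0: ref 2 -> FAULT, frames=[2,-,-] (faults so far: 1)
  step 1: ref 4 -> FAULT, frames=[2,4,-] (faults so far: 2)
  step 2: ref 2 -> HIT, frames=[2,4,-] (faults so far: 2)
  step 3: ref 4 -> HIT, frames=[2,4,-] (faults so far: 2)
  step 4: ref 3 -> FAULT, frames=[2,4,3] (faults so far: 3)
  step 5: ref 1 -> FAULT, evict 2, frames=[1,4,3] (faults so far: 4)
  step 6: ref 3 -> HIT, frames=[1,4,3] (faults so far: 4)
  step 7: ref 2 -> FAULT, evict 4, frames=[1,2,3] (faults so far: 5)
  step 8: ref 4 -> FAULT, evict 3, frames=[1,2,4] (faults so far: 6)
  step 9: ref 2 -> HIT, frames=[1,2,4] (faults so far: 6)
  step 10: ref 2 -> HIT, frames=[1,2,4] (faults so far: 6)
  step 11: ref 3 -> FAULT, evict 1, frames=[3,2,4] (faults so far: 7)
  step 12: ref 2 -> HIT, frames=[3,2,4] (faults so far: 7)
  step 13: ref 2 -> HIT, frames=[3,2,4] (faults so far: 7)
  step 14: ref 2 -> HIT, frames=[3,2,4] (faults so far: 7)
  step 15: ref 4 -> HIT, frames=[3,2,4] (faults so far: 7)
  FIFO total faults: 7
--- LRU ---
  step 0: ref 2 -> FAULT, frames=[2,-,-] (faults so far: 1)
  step 1: ref 4 -> FAULT, frames=[2,4,-] (faults so far: 2)
  step 2: ref 2 -> HIT, frames=[2,4,-] (faults so far: 2)
  step 3: ref 4 -> HIT, frames=[2,4,-] (faults so far: 2)
  step 4: ref 3 -> FAULT, frames=[2,4,3] (faults so far: 3)
  step 5: ref 1 -> FAULT, evict 2, frames=[1,4,3] (faults so far: 4)
  step 6: ref 3 -> HIT, frames=[1,4,3] (faults so far: 4)
  step 7: ref 2 -> FAULT, evict 4, frames=[1,2,3] (faults so far: 5)
  step 8: ref 4 -> FAULT, evict 1, frames=[4,2,3] (faults so far: 6)
  step 9: ref 2 -> HIT, frames=[4,2,3] (faults so far: 6)
  step 10: ref 2 -> HIT, frames=[4,2,3] (faults so far: 6)
  step 11: ref 3 -> HIT, frames=[4,2,3] (faults so far: 6)
  step 12: ref 2 -> HIT, frames=[4,2,3] (faults so far: 6)
  step 13: ref 2 -> HIT, frames=[4,2,3] (faults so far: 6)
  step 14: ref 2 -> HIT, frames=[4,2,3] (faults so far: 6)
  step 15: ref 4 -> HIT, frames=[4,2,3] (faults so far: 6)
  LRU total faults: 6
--- Optimal ---
  step 0: ref 2 -> FAULT, frames=[2,-,-] (faults so far: 1)
  step 1: ref 4 -> FAULT, frames=[2,4,-] (faults so far: 2)
  step 2: ref 2 -> HIT, frames=[2,4,-] (faults so far: 2)
  step 3: ref 4 -> HIT, frames=[2,4,-] (faults so far: 2)
  step 4: ref 3 -> FAULT, frames=[2,4,3] (faults so far: 3)
  step 5: ref 1 -> FAULT, evict 4, frames=[2,1,3] (faults so far: 4)
  step 6: ref 3 -> HIT, frames=[2,1,3] (faults so far: 4)
  step 7: ref 2 -> HIT, frames=[2,1,3] (faults so far: 4)
  step 8: ref 4 -> FAULT, evict 1, frames=[2,4,3] (faults so far: 5)
  step 9: ref 2 -> HIT, frames=[2,4,3] (faults so far: 5)
  step 10: ref 2 -> HIT, frames=[2,4,3] (faults so far: 5)
  step 11: ref 3 -> HIT, frames=[2,4,3] (faults so far: 5)
  step 12: ref 2 -> HIT, frames=[2,4,3] (faults so far: 5)
  step 13: ref 2 -> HIT, frames=[2,4,3] (faults so far: 5)
  step 14: ref 2 -> HIT, frames=[2,4,3] (faults so far: 5)
  step 15: ref 4 -> HIT, frames=[2,4,3] (faults so far: 5)
  Optimal total faults: 5

Answer: 7 6 5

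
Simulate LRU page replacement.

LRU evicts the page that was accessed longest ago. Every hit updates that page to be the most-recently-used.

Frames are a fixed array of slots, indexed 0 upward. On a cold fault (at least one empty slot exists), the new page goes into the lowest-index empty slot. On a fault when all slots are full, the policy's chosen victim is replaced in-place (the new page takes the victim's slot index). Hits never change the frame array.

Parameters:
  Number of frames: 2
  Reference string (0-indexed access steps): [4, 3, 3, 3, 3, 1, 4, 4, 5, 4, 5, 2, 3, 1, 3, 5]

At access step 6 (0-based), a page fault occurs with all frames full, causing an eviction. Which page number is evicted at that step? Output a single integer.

Answer: 3

Derivation:
Step 0: ref 4 -> FAULT, frames=[4,-]
Step 1: ref 3 -> FAULT, frames=[4,3]
Step 2: ref 3 -> HIT, frames=[4,3]
Step 3: ref 3 -> HIT, frames=[4,3]
Step 4: ref 3 -> HIT, frames=[4,3]
Step 5: ref 1 -> FAULT, evict 4, frames=[1,3]
Step 6: ref 4 -> FAULT, evict 3, frames=[1,4]
At step 6: evicted page 3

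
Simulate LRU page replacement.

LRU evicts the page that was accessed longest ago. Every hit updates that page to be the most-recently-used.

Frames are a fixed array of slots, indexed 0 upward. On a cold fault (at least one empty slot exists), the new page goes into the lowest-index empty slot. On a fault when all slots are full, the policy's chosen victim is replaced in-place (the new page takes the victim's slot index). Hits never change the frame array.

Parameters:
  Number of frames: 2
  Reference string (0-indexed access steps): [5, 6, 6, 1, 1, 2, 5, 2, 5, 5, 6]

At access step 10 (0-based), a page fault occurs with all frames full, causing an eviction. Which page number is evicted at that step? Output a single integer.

Answer: 2

Derivation:
Step 0: ref 5 -> FAULT, frames=[5,-]
Step 1: ref 6 -> FAULT, frames=[5,6]
Step 2: ref 6 -> HIT, frames=[5,6]
Step 3: ref 1 -> FAULT, evict 5, frames=[1,6]
Step 4: ref 1 -> HIT, frames=[1,6]
Step 5: ref 2 -> FAULT, evict 6, frames=[1,2]
Step 6: ref 5 -> FAULT, evict 1, frames=[5,2]
Step 7: ref 2 -> HIT, frames=[5,2]
Step 8: ref 5 -> HIT, frames=[5,2]
Step 9: ref 5 -> HIT, frames=[5,2]
Step 10: ref 6 -> FAULT, evict 2, frames=[5,6]
At step 10: evicted page 2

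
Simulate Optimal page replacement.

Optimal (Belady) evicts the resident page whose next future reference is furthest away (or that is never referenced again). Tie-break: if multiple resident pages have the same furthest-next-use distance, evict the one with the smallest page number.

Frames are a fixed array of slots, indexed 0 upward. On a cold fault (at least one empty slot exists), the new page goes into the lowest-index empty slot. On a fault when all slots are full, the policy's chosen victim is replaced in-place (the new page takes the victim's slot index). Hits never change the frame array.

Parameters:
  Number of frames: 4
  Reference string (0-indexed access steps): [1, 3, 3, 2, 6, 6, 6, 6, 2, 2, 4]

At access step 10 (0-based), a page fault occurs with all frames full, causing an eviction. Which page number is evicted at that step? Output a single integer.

Answer: 1

Derivation:
Step 0: ref 1 -> FAULT, frames=[1,-,-,-]
Step 1: ref 3 -> FAULT, frames=[1,3,-,-]
Step 2: ref 3 -> HIT, frames=[1,3,-,-]
Step 3: ref 2 -> FAULT, frames=[1,3,2,-]
Step 4: ref 6 -> FAULT, frames=[1,3,2,6]
Step 5: ref 6 -> HIT, frames=[1,3,2,6]
Step 6: ref 6 -> HIT, frames=[1,3,2,6]
Step 7: ref 6 -> HIT, frames=[1,3,2,6]
Step 8: ref 2 -> HIT, frames=[1,3,2,6]
Step 9: ref 2 -> HIT, frames=[1,3,2,6]
Step 10: ref 4 -> FAULT, evict 1, frames=[4,3,2,6]
At step 10: evicted page 1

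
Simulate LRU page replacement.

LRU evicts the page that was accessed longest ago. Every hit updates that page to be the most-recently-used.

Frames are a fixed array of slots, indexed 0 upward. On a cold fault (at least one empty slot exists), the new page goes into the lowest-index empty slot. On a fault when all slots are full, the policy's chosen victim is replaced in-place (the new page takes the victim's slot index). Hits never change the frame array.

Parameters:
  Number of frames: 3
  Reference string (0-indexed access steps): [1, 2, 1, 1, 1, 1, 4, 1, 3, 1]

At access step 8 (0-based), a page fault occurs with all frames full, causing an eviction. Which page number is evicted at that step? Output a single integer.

Step 0: ref 1 -> FAULT, frames=[1,-,-]
Step 1: ref 2 -> FAULT, frames=[1,2,-]
Step 2: ref 1 -> HIT, frames=[1,2,-]
Step 3: ref 1 -> HIT, frames=[1,2,-]
Step 4: ref 1 -> HIT, frames=[1,2,-]
Step 5: ref 1 -> HIT, frames=[1,2,-]
Step 6: ref 4 -> FAULT, frames=[1,2,4]
Step 7: ref 1 -> HIT, frames=[1,2,4]
Step 8: ref 3 -> FAULT, evict 2, frames=[1,3,4]
At step 8: evicted page 2

Answer: 2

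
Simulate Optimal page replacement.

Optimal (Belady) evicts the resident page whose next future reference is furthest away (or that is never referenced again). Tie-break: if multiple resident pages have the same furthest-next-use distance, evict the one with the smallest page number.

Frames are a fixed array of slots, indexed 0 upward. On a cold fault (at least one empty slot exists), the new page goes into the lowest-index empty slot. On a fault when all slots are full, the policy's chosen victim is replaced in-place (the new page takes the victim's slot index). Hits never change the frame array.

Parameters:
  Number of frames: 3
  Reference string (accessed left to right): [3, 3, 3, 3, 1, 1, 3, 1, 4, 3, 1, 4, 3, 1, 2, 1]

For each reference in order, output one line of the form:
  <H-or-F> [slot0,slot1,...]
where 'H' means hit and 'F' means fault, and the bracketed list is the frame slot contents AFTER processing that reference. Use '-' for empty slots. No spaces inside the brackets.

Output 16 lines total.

F [3,-,-]
H [3,-,-]
H [3,-,-]
H [3,-,-]
F [3,1,-]
H [3,1,-]
H [3,1,-]
H [3,1,-]
F [3,1,4]
H [3,1,4]
H [3,1,4]
H [3,1,4]
H [3,1,4]
H [3,1,4]
F [2,1,4]
H [2,1,4]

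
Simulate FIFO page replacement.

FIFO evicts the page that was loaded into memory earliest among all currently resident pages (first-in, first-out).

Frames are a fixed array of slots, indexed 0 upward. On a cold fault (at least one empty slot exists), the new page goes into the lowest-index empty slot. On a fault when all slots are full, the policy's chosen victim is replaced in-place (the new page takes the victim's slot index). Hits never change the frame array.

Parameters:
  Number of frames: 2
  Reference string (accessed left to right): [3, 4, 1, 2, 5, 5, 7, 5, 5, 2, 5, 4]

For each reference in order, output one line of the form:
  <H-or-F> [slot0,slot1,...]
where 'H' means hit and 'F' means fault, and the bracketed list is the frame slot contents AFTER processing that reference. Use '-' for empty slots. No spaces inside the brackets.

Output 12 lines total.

F [3,-]
F [3,4]
F [1,4]
F [1,2]
F [5,2]
H [5,2]
F [5,7]
H [5,7]
H [5,7]
F [2,7]
F [2,5]
F [4,5]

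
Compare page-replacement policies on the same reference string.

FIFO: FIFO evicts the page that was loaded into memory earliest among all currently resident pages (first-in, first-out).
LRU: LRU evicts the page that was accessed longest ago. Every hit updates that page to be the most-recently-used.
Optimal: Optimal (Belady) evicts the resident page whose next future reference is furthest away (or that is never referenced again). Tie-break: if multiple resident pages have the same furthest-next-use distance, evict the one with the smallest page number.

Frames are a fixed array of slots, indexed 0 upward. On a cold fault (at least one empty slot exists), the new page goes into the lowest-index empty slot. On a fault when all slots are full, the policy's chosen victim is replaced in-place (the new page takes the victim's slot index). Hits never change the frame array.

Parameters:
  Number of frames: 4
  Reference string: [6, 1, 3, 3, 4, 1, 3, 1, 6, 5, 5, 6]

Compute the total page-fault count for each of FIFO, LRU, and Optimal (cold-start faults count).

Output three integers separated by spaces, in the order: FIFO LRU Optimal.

--- FIFO ---
  step 0: ref 6 -> FAULT, frames=[6,-,-,-] (faults so far: 1)
  step 1: ref 1 -> FAULT, frames=[6,1,-,-] (faults so far: 2)
  step 2: ref 3 -> FAULT, frames=[6,1,3,-] (faults so far: 3)
  step 3: ref 3 -> HIT, frames=[6,1,3,-] (faults so far: 3)
  step 4: ref 4 -> FAULT, frames=[6,1,3,4] (faults so far: 4)
  step 5: ref 1 -> HIT, frames=[6,1,3,4] (faults so far: 4)
  step 6: ref 3 -> HIT, frames=[6,1,3,4] (faults so far: 4)
  step 7: ref 1 -> HIT, frames=[6,1,3,4] (faults so far: 4)
  step 8: ref 6 -> HIT, frames=[6,1,3,4] (faults so far: 4)
  step 9: ref 5 -> FAULT, evict 6, frames=[5,1,3,4] (faults so far: 5)
  step 10: ref 5 -> HIT, frames=[5,1,3,4] (faults so far: 5)
  step 11: ref 6 -> FAULT, evict 1, frames=[5,6,3,4] (faults so far: 6)
  FIFO total faults: 6
--- LRU ---
  step 0: ref 6 -> FAULT, frames=[6,-,-,-] (faults so far: 1)
  step 1: ref 1 -> FAULT, frames=[6,1,-,-] (faults so far: 2)
  step 2: ref 3 -> FAULT, frames=[6,1,3,-] (faults so far: 3)
  step 3: ref 3 -> HIT, frames=[6,1,3,-] (faults so far: 3)
  step 4: ref 4 -> FAULT, frames=[6,1,3,4] (faults so far: 4)
  step 5: ref 1 -> HIT, frames=[6,1,3,4] (faults so far: 4)
  step 6: ref 3 -> HIT, frames=[6,1,3,4] (faults so far: 4)
  step 7: ref 1 -> HIT, frames=[6,1,3,4] (faults so far: 4)
  step 8: ref 6 -> HIT, frames=[6,1,3,4] (faults so far: 4)
  step 9: ref 5 -> FAULT, evict 4, frames=[6,1,3,5] (faults so far: 5)
  step 10: ref 5 -> HIT, frames=[6,1,3,5] (faults so far: 5)
  step 11: ref 6 -> HIT, frames=[6,1,3,5] (faults so far: 5)
  LRU total faults: 5
--- Optimal ---
  step 0: ref 6 -> FAULT, frames=[6,-,-,-] (faults so far: 1)
  step 1: ref 1 -> FAULT, frames=[6,1,-,-] (faults so far: 2)
  step 2: ref 3 -> FAULT, frames=[6,1,3,-] (faults so far: 3)
  step 3: ref 3 -> HIT, frames=[6,1,3,-] (faults so far: 3)
  step 4: ref 4 -> FAULT, frames=[6,1,3,4] (faults so far: 4)
  step 5: ref 1 -> HIT, frames=[6,1,3,4] (faults so far: 4)
  step 6: ref 3 -> HIT, frames=[6,1,3,4] (faults so far: 4)
  step 7: ref 1 -> HIT, frames=[6,1,3,4] (faults so far: 4)
  step 8: ref 6 -> HIT, frames=[6,1,3,4] (faults so far: 4)
  step 9: ref 5 -> FAULT, evict 1, frames=[6,5,3,4] (faults so far: 5)
  step 10: ref 5 -> HIT, frames=[6,5,3,4] (faults so far: 5)
  step 11: ref 6 -> HIT, frames=[6,5,3,4] (faults so far: 5)
  Optimal total faults: 5

Answer: 6 5 5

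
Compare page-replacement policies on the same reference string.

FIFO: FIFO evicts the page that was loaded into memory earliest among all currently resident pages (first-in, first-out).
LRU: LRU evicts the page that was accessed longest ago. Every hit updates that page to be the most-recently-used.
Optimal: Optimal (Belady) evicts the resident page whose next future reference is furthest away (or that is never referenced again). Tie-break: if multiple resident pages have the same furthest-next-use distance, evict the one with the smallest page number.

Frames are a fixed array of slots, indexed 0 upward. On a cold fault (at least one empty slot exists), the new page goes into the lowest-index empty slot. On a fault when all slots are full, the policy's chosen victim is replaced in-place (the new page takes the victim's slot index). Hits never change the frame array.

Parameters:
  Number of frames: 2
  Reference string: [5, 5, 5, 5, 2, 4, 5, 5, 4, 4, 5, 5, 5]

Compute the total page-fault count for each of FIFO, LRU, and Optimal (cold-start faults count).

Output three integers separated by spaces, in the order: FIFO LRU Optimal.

Answer: 4 4 3

Derivation:
--- FIFO ---
  step 0: ref 5 -> FAULT, frames=[5,-] (faults so far: 1)
  step 1: ref 5 -> HIT, frames=[5,-] (faults so far: 1)
  step 2: ref 5 -> HIT, frames=[5,-] (faults so far: 1)
  step 3: ref 5 -> HIT, frames=[5,-] (faults so far: 1)
  step 4: ref 2 -> FAULT, frames=[5,2] (faults so far: 2)
  step 5: ref 4 -> FAULT, evict 5, frames=[4,2] (faults so far: 3)
  step 6: ref 5 -> FAULT, evict 2, frames=[4,5] (faults so far: 4)
  step 7: ref 5 -> HIT, frames=[4,5] (faults so far: 4)
  step 8: ref 4 -> HIT, frames=[4,5] (faults so far: 4)
  step 9: ref 4 -> HIT, frames=[4,5] (faults so far: 4)
  step 10: ref 5 -> HIT, frames=[4,5] (faults so far: 4)
  step 11: ref 5 -> HIT, frames=[4,5] (faults so far: 4)
  step 12: ref 5 -> HIT, frames=[4,5] (faults so far: 4)
  FIFO total faults: 4
--- LRU ---
  step 0: ref 5 -> FAULT, frames=[5,-] (faults so far: 1)
  step 1: ref 5 -> HIT, frames=[5,-] (faults so far: 1)
  step 2: ref 5 -> HIT, frames=[5,-] (faults so far: 1)
  step 3: ref 5 -> HIT, frames=[5,-] (faults so far: 1)
  step 4: ref 2 -> FAULT, frames=[5,2] (faults so far: 2)
  step 5: ref 4 -> FAULT, evict 5, frames=[4,2] (faults so far: 3)
  step 6: ref 5 -> FAULT, evict 2, frames=[4,5] (faults so far: 4)
  step 7: ref 5 -> HIT, frames=[4,5] (faults so far: 4)
  step 8: ref 4 -> HIT, frames=[4,5] (faults so far: 4)
  step 9: ref 4 -> HIT, frames=[4,5] (faults so far: 4)
  step 10: ref 5 -> HIT, frames=[4,5] (faults so far: 4)
  step 11: ref 5 -> HIT, frames=[4,5] (faults so far: 4)
  step 12: ref 5 -> HIT, frames=[4,5] (faults so far: 4)
  LRU total faults: 4
--- Optimal ---
  step 0: ref 5 -> FAULT, frames=[5,-] (faults so far: 1)
  step 1: ref 5 -> HIT, frames=[5,-] (faults so far: 1)
  step 2: ref 5 -> HIT, frames=[5,-] (faults so far: 1)
  step 3: ref 5 -> HIT, frames=[5,-] (faults so far: 1)
  step 4: ref 2 -> FAULT, frames=[5,2] (faults so far: 2)
  step 5: ref 4 -> FAULT, evict 2, frames=[5,4] (faults so far: 3)
  step 6: ref 5 -> HIT, frames=[5,4] (faults so far: 3)
  step 7: ref 5 -> HIT, frames=[5,4] (faults so far: 3)
  step 8: ref 4 -> HIT, frames=[5,4] (faults so far: 3)
  step 9: ref 4 -> HIT, frames=[5,4] (faults so far: 3)
  step 10: ref 5 -> HIT, frames=[5,4] (faults so far: 3)
  step 11: ref 5 -> HIT, frames=[5,4] (faults so far: 3)
  step 12: ref 5 -> HIT, frames=[5,4] (faults so far: 3)
  Optimal total faults: 3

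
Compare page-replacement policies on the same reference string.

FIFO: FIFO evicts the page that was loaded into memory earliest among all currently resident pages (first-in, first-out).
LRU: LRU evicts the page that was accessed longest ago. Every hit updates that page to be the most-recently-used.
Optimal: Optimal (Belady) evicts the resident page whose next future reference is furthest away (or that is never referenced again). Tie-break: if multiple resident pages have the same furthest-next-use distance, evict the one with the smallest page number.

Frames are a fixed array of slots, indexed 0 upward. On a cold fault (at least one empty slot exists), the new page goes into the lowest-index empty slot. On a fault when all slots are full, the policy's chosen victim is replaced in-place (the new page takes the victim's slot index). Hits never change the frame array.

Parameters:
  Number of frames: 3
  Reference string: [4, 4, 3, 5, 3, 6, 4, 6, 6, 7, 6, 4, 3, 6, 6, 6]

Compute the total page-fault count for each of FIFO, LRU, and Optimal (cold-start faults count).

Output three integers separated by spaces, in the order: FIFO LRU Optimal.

Answer: 8 7 6

Derivation:
--- FIFO ---
  step 0: ref 4 -> FAULT, frames=[4,-,-] (faults so far: 1)
  step 1: ref 4 -> HIT, frames=[4,-,-] (faults so far: 1)
  step 2: ref 3 -> FAULT, frames=[4,3,-] (faults so far: 2)
  step 3: ref 5 -> FAULT, frames=[4,3,5] (faults so far: 3)
  step 4: ref 3 -> HIT, frames=[4,3,5] (faults so far: 3)
  step 5: ref 6 -> FAULT, evict 4, frames=[6,3,5] (faults so far: 4)
  step 6: ref 4 -> FAULT, evict 3, frames=[6,4,5] (faults so far: 5)
  step 7: ref 6 -> HIT, frames=[6,4,5] (faults so far: 5)
  step 8: ref 6 -> HIT, frames=[6,4,5] (faults so far: 5)
  step 9: ref 7 -> FAULT, evict 5, frames=[6,4,7] (faults so far: 6)
  step 10: ref 6 -> HIT, frames=[6,4,7] (faults so far: 6)
  step 11: ref 4 -> HIT, frames=[6,4,7] (faults so far: 6)
  step 12: ref 3 -> FAULT, evict 6, frames=[3,4,7] (faults so far: 7)
  step 13: ref 6 -> FAULT, evict 4, frames=[3,6,7] (faults so far: 8)
  step 14: ref 6 -> HIT, frames=[3,6,7] (faults so far: 8)
  step 15: ref 6 -> HIT, frames=[3,6,7] (faults so far: 8)
  FIFO total faults: 8
--- LRU ---
  step 0: ref 4 -> FAULT, frames=[4,-,-] (faults so far: 1)
  step 1: ref 4 -> HIT, frames=[4,-,-] (faults so far: 1)
  step 2: ref 3 -> FAULT, frames=[4,3,-] (faults so far: 2)
  step 3: ref 5 -> FAULT, frames=[4,3,5] (faults so far: 3)
  step 4: ref 3 -> HIT, frames=[4,3,5] (faults so far: 3)
  step 5: ref 6 -> FAULT, evict 4, frames=[6,3,5] (faults so far: 4)
  step 6: ref 4 -> FAULT, evict 5, frames=[6,3,4] (faults so far: 5)
  step 7: ref 6 -> HIT, frames=[6,3,4] (faults so far: 5)
  step 8: ref 6 -> HIT, frames=[6,3,4] (faults so far: 5)
  step 9: ref 7 -> FAULT, evict 3, frames=[6,7,4] (faults so far: 6)
  step 10: ref 6 -> HIT, frames=[6,7,4] (faults so far: 6)
  step 11: ref 4 -> HIT, frames=[6,7,4] (faults so far: 6)
  step 12: ref 3 -> FAULT, evict 7, frames=[6,3,4] (faults so far: 7)
  step 13: ref 6 -> HIT, frames=[6,3,4] (faults so far: 7)
  step 14: ref 6 -> HIT, frames=[6,3,4] (faults so far: 7)
  step 15: ref 6 -> HIT, frames=[6,3,4] (faults so far: 7)
  LRU total faults: 7
--- Optimal ---
  step 0: ref 4 -> FAULT, frames=[4,-,-] (faults so far: 1)
  step 1: ref 4 -> HIT, frames=[4,-,-] (faults so far: 1)
  step 2: ref 3 -> FAULT, frames=[4,3,-] (faults so far: 2)
  step 3: ref 5 -> FAULT, frames=[4,3,5] (faults so far: 3)
  step 4: ref 3 -> HIT, frames=[4,3,5] (faults so far: 3)
  step 5: ref 6 -> FAULT, evict 5, frames=[4,3,6] (faults so far: 4)
  step 6: ref 4 -> HIT, frames=[4,3,6] (faults so far: 4)
  step 7: ref 6 -> HIT, frames=[4,3,6] (faults so far: 4)
  step 8: ref 6 -> HIT, frames=[4,3,6] (faults so far: 4)
  step 9: ref 7 -> FAULT, evict 3, frames=[4,7,6] (faults so far: 5)
  step 10: ref 6 -> HIT, frames=[4,7,6] (faults so far: 5)
  step 11: ref 4 -> HIT, frames=[4,7,6] (faults so far: 5)
  step 12: ref 3 -> FAULT, evict 4, frames=[3,7,6] (faults so far: 6)
  step 13: ref 6 -> HIT, frames=[3,7,6] (faults so far: 6)
  step 14: ref 6 -> HIT, frames=[3,7,6] (faults so far: 6)
  step 15: ref 6 -> HIT, frames=[3,7,6] (faults so far: 6)
  Optimal total faults: 6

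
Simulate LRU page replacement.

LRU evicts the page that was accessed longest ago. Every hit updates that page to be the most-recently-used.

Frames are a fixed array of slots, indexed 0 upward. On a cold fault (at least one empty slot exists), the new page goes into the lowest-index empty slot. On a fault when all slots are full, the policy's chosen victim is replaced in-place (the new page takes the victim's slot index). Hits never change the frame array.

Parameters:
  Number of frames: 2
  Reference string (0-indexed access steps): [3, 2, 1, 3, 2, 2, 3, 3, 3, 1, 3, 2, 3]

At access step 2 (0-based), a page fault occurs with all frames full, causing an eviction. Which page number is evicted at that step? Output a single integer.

Step 0: ref 3 -> FAULT, frames=[3,-]
Step 1: ref 2 -> FAULT, frames=[3,2]
Step 2: ref 1 -> FAULT, evict 3, frames=[1,2]
At step 2: evicted page 3

Answer: 3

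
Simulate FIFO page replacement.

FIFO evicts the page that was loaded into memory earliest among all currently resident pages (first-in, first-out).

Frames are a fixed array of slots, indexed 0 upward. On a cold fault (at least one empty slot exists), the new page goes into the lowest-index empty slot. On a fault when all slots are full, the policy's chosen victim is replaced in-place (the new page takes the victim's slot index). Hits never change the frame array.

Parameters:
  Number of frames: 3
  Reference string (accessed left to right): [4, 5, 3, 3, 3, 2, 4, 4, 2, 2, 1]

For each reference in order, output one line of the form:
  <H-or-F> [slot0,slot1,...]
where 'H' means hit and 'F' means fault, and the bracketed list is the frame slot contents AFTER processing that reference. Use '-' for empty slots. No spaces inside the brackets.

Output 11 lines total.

F [4,-,-]
F [4,5,-]
F [4,5,3]
H [4,5,3]
H [4,5,3]
F [2,5,3]
F [2,4,3]
H [2,4,3]
H [2,4,3]
H [2,4,3]
F [2,4,1]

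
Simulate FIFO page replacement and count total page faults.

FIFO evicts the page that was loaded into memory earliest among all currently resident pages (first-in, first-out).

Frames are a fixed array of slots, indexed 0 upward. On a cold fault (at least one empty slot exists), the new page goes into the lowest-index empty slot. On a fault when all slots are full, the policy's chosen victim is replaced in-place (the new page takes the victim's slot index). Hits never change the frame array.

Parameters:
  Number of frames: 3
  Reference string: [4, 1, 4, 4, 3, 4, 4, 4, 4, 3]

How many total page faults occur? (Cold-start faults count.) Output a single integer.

Step 0: ref 4 → FAULT, frames=[4,-,-]
Step 1: ref 1 → FAULT, frames=[4,1,-]
Step 2: ref 4 → HIT, frames=[4,1,-]
Step 3: ref 4 → HIT, frames=[4,1,-]
Step 4: ref 3 → FAULT, frames=[4,1,3]
Step 5: ref 4 → HIT, frames=[4,1,3]
Step 6: ref 4 → HIT, frames=[4,1,3]
Step 7: ref 4 → HIT, frames=[4,1,3]
Step 8: ref 4 → HIT, frames=[4,1,3]
Step 9: ref 3 → HIT, frames=[4,1,3]
Total faults: 3

Answer: 3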